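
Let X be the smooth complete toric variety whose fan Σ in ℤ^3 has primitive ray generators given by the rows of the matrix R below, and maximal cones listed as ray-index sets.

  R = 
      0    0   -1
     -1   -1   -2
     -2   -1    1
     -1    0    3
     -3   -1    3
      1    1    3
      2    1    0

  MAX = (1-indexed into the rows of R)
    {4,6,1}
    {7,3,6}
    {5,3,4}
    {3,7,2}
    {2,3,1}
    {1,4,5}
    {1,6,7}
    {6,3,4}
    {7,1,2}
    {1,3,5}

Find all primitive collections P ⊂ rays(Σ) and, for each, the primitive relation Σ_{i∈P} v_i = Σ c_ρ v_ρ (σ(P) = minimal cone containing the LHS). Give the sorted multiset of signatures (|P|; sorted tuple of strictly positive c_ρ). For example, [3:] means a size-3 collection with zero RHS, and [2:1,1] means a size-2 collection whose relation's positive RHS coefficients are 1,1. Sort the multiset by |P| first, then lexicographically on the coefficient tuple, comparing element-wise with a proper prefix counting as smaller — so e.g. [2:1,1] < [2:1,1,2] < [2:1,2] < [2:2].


9 minimal non-faces of Δ(Σ) (on 7 rays):

  • {2,4}:  v_{2} + v_{4} = v_{3} — sig = [2:1]
  • {4,7}:  v_{4} + v_{7} = v_{6} — sig = [2:1]
  • {5,7}:  v_{5} + v_{7} = v_{4} — sig = [2:1]
  • {2,6}:  v_{2} + v_{6} = v_{3} + v_{7} — sig = [2:1,1]
  • {2,5}:  v_{2} + v_{5} = v_{1} + 2·v_{3} — sig = [2:1,2]
  • {5,6}:  v_{5} + v_{6} = 2·v_{4} — sig = [2:2]
  • {1,3,7}:  v_{1} + v_{3} + v_{7} = 0 — sig = [3:]
  • {1,3,4}:  v_{1} + v_{3} + v_{4} = v_{5} — sig = [3:1]
  • {1,3,6}:  v_{1} + v_{3} + v_{6} = v_{4} — sig = [3:1]

Signatures (|P|; sorted positive RHS coefficients), sorted:
    [2:1]
    [2:1]
    [2:1]
    [2:1,1]
    [2:1,2]
    [2:2]
    [3:]
    [3:1]
    [3:1]


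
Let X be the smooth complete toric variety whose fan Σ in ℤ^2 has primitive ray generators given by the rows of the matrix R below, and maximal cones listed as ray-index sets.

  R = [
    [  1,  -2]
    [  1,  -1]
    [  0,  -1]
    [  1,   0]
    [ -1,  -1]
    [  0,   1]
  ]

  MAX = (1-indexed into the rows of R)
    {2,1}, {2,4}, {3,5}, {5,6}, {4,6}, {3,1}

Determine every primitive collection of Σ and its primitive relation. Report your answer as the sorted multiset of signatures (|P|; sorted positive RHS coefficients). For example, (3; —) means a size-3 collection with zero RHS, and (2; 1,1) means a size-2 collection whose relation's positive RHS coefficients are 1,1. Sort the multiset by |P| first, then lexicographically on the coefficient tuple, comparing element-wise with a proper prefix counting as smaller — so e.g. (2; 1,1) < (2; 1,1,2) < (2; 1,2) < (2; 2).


Primitive collections (9):

  • {3,6}:  v_{3} + v_{6} = 0  →  sig = (2; —)
  • {1,6}:  v_{1} + v_{6} = v_{2}  →  sig = (2; 1)
  • {2,3}:  v_{2} + v_{3} = v_{1}  →  sig = (2; 1)
  • {2,6}:  v_{2} + v_{6} = v_{4}  →  sig = (2; 1)
  • {3,4}:  v_{3} + v_{4} = v_{2}  →  sig = (2; 1)
  • {4,5}:  v_{4} + v_{5} = v_{3}  →  sig = (2; 1)
  • {1,4}:  v_{1} + v_{4} = 2·v_{2}  →  sig = (2; 2)
  • {2,5}:  v_{2} + v_{5} = 2·v_{3}  →  sig = (2; 2)
  • {1,5}:  v_{1} + v_{5} = 3·v_{3}  →  sig = (2; 3)

Signatures (|P|; sorted positive RHS coefficients), sorted:
[(2; —), (2; 1), (2; 1), (2; 1), (2; 1), (2; 1), (2; 2), (2; 2), (2; 3)]


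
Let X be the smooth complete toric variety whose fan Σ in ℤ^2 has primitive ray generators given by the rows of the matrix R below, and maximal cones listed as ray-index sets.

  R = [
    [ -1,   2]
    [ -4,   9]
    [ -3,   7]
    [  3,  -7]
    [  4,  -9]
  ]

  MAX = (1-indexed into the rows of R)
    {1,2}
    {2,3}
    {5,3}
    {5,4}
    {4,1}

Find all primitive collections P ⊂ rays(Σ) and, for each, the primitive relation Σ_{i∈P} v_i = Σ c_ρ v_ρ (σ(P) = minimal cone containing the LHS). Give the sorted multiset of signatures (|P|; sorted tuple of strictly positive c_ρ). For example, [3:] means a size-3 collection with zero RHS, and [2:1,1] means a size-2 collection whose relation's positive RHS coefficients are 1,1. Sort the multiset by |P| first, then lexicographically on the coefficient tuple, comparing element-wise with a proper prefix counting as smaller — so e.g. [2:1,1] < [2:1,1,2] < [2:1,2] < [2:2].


Σ has 5 primitive collections:

  P = {2,5}:  v_{2} + v_{5} = 0  ⟹  sig = [2:]
  P = {3,4}:  v_{3} + v_{4} = 0  ⟹  sig = [2:]
  P = {1,3}:  v_{1} + v_{3} = v_{2}  ⟹  sig = [2:1]
  P = {1,5}:  v_{1} + v_{5} = v_{4}  ⟹  sig = [2:1]
  P = {2,4}:  v_{2} + v_{4} = v_{1}  ⟹  sig = [2:1]

so the primitive-relation signature multiset is
[[2:], [2:], [2:1], [2:1], [2:1]]


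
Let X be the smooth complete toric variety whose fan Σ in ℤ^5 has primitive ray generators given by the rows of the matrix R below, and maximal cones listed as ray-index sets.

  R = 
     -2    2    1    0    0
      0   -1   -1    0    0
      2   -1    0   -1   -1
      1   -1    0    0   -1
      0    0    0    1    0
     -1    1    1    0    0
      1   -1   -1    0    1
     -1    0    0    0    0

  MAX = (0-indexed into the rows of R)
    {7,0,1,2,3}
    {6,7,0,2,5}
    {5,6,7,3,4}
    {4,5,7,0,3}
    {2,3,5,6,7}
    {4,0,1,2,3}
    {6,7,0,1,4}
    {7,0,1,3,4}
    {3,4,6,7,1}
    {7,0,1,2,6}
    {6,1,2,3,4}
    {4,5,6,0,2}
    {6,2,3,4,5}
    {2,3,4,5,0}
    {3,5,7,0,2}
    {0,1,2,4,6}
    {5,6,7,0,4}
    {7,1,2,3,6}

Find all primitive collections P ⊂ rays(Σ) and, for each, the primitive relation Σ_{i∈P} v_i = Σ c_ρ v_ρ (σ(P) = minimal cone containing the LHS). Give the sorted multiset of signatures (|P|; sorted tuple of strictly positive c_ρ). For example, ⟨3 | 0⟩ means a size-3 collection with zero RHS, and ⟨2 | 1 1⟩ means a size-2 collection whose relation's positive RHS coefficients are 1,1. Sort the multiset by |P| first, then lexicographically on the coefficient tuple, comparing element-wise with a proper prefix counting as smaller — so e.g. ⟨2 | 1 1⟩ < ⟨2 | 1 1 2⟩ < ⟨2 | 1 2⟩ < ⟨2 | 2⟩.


Δ(Σ) — 8 vertices, 3 min non-faces:

  {1,5}:  v_{1} + v_{5} = v_{7}  so sig = ⟨2 | 1⟩
  {0,3,6}:  v_{0} + v_{3} + v_{6} = 0  so sig = ⟨3 | 0⟩
  {2,4,7}:  v_{2} + v_{4} + v_{7} = v_{3}  so sig = ⟨3 | 1⟩

so the primitive-relation signature multiset is
{ ⟨2 | 1⟩,  ⟨3 | 0⟩,  ⟨3 | 1⟩ }


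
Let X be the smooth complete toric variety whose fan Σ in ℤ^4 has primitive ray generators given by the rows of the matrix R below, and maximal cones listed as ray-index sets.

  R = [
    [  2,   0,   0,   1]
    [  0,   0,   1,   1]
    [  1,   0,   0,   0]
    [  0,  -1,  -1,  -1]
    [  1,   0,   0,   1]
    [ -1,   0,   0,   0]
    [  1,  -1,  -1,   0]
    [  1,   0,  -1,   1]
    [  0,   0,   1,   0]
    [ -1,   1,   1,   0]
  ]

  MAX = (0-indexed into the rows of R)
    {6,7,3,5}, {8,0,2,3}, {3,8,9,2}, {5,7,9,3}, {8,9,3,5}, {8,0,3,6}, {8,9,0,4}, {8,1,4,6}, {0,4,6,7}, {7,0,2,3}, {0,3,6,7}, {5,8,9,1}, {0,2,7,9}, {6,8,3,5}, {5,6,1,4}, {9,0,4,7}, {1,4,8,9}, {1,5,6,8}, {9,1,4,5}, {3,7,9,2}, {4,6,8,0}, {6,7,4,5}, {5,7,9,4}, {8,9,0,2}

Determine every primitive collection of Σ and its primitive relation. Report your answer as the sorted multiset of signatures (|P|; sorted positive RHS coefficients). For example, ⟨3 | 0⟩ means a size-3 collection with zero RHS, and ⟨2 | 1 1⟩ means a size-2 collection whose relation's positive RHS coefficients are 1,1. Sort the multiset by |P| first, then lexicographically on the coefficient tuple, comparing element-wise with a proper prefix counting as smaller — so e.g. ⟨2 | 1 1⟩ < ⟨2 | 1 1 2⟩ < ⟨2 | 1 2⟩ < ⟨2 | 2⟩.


Minimal non-faces — 13 found among 10 rays, 24 max cones:

  • {2,5}:  v_{2} + v_{5} = 0  ⟹  sig = ⟨2 | 0⟩
  • {6,9}:  v_{6} + v_{9} = 0  ⟹  sig = ⟨2 | 0⟩
  • {0,5}:  v_{0} + v_{5} = v_{4}  ⟹  sig = ⟨2 | 1⟩
  • {2,4}:  v_{2} + v_{4} = v_{0}  ⟹  sig = ⟨2 | 1⟩
  • {3,4}:  v_{3} + v_{4} = v_{6}  ⟹  sig = ⟨2 | 1⟩
  • {7,8}:  v_{7} + v_{8} = v_{4}  ⟹  sig = ⟨2 | 1⟩
  • {1,2}:  v_{1} + v_{2} = v_{4} + v_{8}  ⟹  sig = ⟨2 | 1 1⟩
  • {2,6}:  v_{2} + v_{6} = v_{0} + v_{3}  ⟹  sig = ⟨2 | 1 1⟩
  • {1,3}:  v_{1} + v_{3} = v_{5} + v_{6} + v_{8}  ⟹  sig = ⟨2 | 1 1 1⟩
  • {0,1}:  v_{0} + v_{1} = 2·v_{4} + v_{8}  ⟹  sig = ⟨2 | 1 2⟩
  • {1,7}:  v_{1} + v_{7} = 2·v_{4} + v_{5}  ⟹  sig = ⟨2 | 1 2⟩
  • {0,3,9}:  v_{0} + v_{3} + v_{9} = v_{2}  ⟹  sig = ⟨3 | 1⟩
  • {4,5,8}:  v_{4} + v_{5} + v_{8} = v_{1}  ⟹  sig = ⟨3 | 1⟩

so the primitive-relation signature multiset is
{ ⟨2 | 0⟩ ×2,  ⟨2 | 1⟩ ×4,  ⟨2 | 1 1⟩ ×2,  ⟨2 | 1 1 1⟩,  ⟨2 | 1 2⟩ ×2,  ⟨3 | 1⟩ ×2 }


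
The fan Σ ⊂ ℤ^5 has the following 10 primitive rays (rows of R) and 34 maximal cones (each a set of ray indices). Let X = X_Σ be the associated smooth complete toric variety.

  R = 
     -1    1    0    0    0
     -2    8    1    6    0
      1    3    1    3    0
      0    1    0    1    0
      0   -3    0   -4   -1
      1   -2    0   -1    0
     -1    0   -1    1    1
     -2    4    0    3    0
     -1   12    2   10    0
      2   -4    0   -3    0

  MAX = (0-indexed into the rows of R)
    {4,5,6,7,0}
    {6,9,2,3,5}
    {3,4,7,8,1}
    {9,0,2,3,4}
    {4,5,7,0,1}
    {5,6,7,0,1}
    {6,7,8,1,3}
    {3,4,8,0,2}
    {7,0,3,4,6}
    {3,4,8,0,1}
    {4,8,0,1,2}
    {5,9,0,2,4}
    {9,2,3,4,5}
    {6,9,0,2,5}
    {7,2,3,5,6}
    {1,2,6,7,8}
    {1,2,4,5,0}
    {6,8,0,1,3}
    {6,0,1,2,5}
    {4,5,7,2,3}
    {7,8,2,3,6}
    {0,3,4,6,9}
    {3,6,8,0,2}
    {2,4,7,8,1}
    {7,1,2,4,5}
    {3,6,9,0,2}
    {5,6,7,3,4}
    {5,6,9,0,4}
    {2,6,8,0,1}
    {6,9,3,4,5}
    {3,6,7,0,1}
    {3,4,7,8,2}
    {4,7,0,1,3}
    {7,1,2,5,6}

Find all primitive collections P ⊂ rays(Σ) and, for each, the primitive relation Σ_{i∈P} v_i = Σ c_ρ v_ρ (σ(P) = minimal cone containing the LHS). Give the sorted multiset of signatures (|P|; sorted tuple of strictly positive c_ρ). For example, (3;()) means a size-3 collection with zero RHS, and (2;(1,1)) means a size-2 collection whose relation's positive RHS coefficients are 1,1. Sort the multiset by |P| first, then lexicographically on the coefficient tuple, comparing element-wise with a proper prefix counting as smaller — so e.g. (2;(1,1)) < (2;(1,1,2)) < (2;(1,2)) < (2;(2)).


Δ(Σ) — 10 vertices, 12 min non-faces:

  P={7,9}:  v_{7} + v_{9} = 0  ⇒ sig = (2;())
  P={1,9}:  v_{1} + v_{9} = v_{0} + v_{2}  ⇒ sig = (2;(1,1))
  P={8,9}:  v_{8} + v_{9} = v_{0} + 2·v_{2} + v_{3}  ⇒ sig = (2;(1,1,2))
  P={5,8}:  v_{5} + v_{8} = 2·v_{2} + v_{7}  ⇒ sig = (2;(1,2))
  P={0,3,5}:  v_{0} + v_{3} + v_{5} = 0  ⇒ sig = (3;())
  P={2,4,6}:  v_{2} + v_{4} + v_{6} = 0  ⇒ sig = (3;())
  P={0,2,7}:  v_{0} + v_{2} + v_{7} = v_{1}  ⇒ sig = (3;(1))
  P={1,2,3}:  v_{1} + v_{2} + v_{3} = v_{8}  ⇒ sig = (3;(1))
  P={1,3,5}:  v_{1} + v_{3} + v_{5} = v_{2} + v_{7}  ⇒ sig = (3;(1,1))
  P={1,4,6}:  v_{1} + v_{4} + v_{6} = v_{0} + v_{7}  ⇒ sig = (3;(1,1))
  P={4,6,8}:  v_{4} + v_{6} + v_{8} = v_{1} + v_{3}  ⇒ sig = (3;(1,1))
  P={0,7,8}:  v_{0} + v_{7} + v_{8} = 2·v_{1} + v_{3}  ⇒ sig = (3;(1,2))

Signatures (|P|; sorted positive RHS coefficients), sorted:
{ (2;()),  (2;(1,1)),  (2;(1,1,2)),  (2;(1,2)),  (3;()) ×2,  (3;(1)) ×2,  (3;(1,1)) ×3,  (3;(1,2)) }


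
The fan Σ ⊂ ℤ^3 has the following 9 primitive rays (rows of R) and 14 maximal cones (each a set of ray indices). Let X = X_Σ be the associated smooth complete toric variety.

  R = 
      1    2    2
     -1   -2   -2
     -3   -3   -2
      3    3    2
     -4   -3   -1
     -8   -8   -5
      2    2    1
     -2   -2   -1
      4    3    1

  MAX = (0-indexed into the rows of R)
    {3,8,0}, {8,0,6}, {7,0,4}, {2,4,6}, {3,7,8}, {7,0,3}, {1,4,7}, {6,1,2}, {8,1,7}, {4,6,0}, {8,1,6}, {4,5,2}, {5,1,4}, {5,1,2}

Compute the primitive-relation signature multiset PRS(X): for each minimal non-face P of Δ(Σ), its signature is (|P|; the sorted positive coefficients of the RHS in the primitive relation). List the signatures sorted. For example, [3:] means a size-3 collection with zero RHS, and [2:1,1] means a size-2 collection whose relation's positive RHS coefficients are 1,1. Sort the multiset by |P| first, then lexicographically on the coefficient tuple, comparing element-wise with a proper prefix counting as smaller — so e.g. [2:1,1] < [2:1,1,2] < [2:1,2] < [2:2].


Primitive collections (18):

  P = {0,1}:  v_{0} + v_{1} = 0  so sig = [2:]
  P = {2,3}:  v_{2} + v_{3} = 0  so sig = [2:]
  P = {4,8}:  v_{4} + v_{8} = 0  so sig = [2:]
  P = {6,7}:  v_{6} + v_{7} = 0  so sig = [2:]
  P = {0,2}:  v_{0} + v_{2} = v_{4} + v_{6}  so sig = [2:1,1]
  P = {0,5}:  v_{0} + v_{5} = v_{2} + v_{4}  so sig = [2:1,1]
  P = {1,3}:  v_{1} + v_{3} = v_{7} + v_{8}  so sig = [2:1,1]
  P = {2,7}:  v_{2} + v_{7} = v_{1} + v_{4}  so sig = [2:1,1]
  P = {2,8}:  v_{2} + v_{8} = v_{1} + v_{6}  so sig = [2:1,1]
  P = {3,4}:  v_{3} + v_{4} = v_{0} + v_{7}  so sig = [2:1,1]
  P = {3,5}:  v_{3} + v_{5} = v_{1} + v_{4}  so sig = [2:1,1]
  P = {3,6}:  v_{3} + v_{6} = v_{0} + v_{8}  so sig = [2:1,1]
  P = {5,8}:  v_{5} + v_{8} = v_{1} + v_{2}  so sig = [2:1,1]
  P = {5,6}:  v_{5} + v_{6} = 2·v_{2}  so sig = [2:2]
  P = {5,7}:  v_{5} + v_{7} = 2·v_{1} + 2·v_{4}  so sig = [2:2,2]
  P = {0,7,8}:  v_{0} + v_{7} + v_{8} = v_{3}  so sig = [3:1]
  P = {1,2,4}:  v_{1} + v_{2} + v_{4} = v_{5}  so sig = [3:1]
  P = {1,4,6}:  v_{1} + v_{4} + v_{6} = v_{2}  so sig = [3:1]

so the primitive-relation signature multiset is
{ [2:] ×4,  [2:1,1] ×9,  [2:2],  [2:2,2],  [3:1] ×3 }


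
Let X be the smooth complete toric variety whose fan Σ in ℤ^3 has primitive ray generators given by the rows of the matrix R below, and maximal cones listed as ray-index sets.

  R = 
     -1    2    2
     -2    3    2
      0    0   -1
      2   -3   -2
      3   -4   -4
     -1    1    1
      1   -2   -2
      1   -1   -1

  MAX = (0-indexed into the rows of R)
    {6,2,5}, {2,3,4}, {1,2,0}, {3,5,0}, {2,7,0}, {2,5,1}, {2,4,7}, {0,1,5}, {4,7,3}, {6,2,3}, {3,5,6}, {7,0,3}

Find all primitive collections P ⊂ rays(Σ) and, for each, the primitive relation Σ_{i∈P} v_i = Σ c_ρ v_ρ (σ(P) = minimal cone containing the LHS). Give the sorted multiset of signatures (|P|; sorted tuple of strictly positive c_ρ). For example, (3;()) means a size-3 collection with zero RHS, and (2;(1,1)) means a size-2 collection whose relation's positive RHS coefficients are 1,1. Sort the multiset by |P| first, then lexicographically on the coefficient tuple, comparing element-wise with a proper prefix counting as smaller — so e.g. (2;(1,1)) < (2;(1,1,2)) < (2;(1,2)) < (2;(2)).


14 minimal non-faces of Δ(Σ) (on 8 rays):

  • {0,6}:  v_{0} + v_{6} = 0  →  sig = (2;())
  • {1,3}:  v_{1} + v_{3} = 0  →  sig = (2;())
  • {5,7}:  v_{5} + v_{7} = 0  →  sig = (2;())
  • {1,4}:  v_{1} + v_{4} = v_{2} + v_{7}  →  sig = (2;(1,1))
  • {1,6}:  v_{1} + v_{6} = v_{2} + v_{5}  →  sig = (2;(1,1))
  • {1,7}:  v_{1} + v_{7} = v_{0} + v_{2}  →  sig = (2;(1,1))
  • {4,5}:  v_{4} + v_{5} = v_{2} + v_{3}  →  sig = (2;(1,1))
  • {6,7}:  v_{6} + v_{7} = v_{2} + v_{3}  →  sig = (2;(1,1))
  • {0,4}:  v_{0} + v_{4} = 2·v_{7}  →  sig = (2;(2))
  • {4,6}:  v_{4} + v_{6} = 2·v_{2} + 2·v_{3}  →  sig = (2;(2,2))
  • {0,2,3}:  v_{0} + v_{2} + v_{3} = v_{7}  →  sig = (3;(1))
  • {0,2,5}:  v_{0} + v_{2} + v_{5} = v_{1}  →  sig = (3;(1))
  • {2,3,5}:  v_{2} + v_{3} + v_{5} = v_{6}  →  sig = (3;(1))
  • {2,3,7}:  v_{2} + v_{3} + v_{7} = v_{4}  →  sig = (3;(1))

Hence PRS(X_Σ) =
    |P|=2: 10 collections, coeffs (), (), (), (1,1), (1,1), (1,1), (1,1), (1,1), (2), (2,2)
    |P|=3: 4 collections, coeffs (1), (1), (1), (1)


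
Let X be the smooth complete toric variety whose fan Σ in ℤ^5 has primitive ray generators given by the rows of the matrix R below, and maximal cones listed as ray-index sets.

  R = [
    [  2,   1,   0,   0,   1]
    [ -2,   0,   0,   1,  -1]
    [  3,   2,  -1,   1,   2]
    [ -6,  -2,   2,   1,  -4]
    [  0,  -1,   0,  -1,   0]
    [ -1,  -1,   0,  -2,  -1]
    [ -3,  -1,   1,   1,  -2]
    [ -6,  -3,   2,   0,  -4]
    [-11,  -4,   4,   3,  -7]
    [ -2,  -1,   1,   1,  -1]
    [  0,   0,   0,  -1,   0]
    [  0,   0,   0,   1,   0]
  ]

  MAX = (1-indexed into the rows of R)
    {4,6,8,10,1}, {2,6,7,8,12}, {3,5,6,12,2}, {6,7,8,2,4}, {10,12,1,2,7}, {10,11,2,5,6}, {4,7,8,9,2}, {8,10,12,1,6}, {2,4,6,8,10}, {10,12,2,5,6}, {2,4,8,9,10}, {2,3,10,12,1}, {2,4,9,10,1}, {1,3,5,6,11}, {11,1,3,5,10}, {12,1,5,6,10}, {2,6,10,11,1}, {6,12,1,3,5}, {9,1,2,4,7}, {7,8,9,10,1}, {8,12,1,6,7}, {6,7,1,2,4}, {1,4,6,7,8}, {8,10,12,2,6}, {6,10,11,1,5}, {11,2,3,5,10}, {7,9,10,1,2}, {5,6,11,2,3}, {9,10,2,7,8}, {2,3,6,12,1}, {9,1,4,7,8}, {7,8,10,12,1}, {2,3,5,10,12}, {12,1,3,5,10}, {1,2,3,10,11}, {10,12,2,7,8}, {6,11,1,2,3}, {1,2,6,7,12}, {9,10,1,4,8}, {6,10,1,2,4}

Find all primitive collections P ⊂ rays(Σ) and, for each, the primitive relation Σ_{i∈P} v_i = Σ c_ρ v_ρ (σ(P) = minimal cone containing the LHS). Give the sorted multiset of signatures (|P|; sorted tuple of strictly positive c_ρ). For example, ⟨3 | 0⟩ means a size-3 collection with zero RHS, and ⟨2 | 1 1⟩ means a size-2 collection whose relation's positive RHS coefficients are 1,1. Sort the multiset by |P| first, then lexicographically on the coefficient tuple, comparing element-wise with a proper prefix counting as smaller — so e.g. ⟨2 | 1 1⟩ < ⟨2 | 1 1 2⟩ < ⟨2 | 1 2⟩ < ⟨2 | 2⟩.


22 minimal non-faces of Δ(Σ) (on 12 rays):

  • {11,12}:  v_{11} + v_{12} = 0 — sig = ⟨2 | 0⟩
  • {3,8}:  v_{3} + v_{8} = v_{7} — sig = ⟨2 | 1⟩
  • {4,5}:  v_{4} + v_{5} = v_{8} — sig = ⟨2 | 1⟩
  • {6,9}:  v_{6} + v_{9} = v_{4} + v_{8} — sig = ⟨2 | 1 1⟩
  • {3,4}:  v_{3} + v_{4} = v_{1} + v_{2} + v_{7} — sig = ⟨2 | 1 1 1⟩
  • {3,7}:  v_{3} + v_{7} = v_{1} + v_{2} + v_{12} — sig = ⟨2 | 1 1 1⟩
  • {5,7}:  v_{5} + v_{7} = v_{6} + v_{10} + v_{12} — sig = ⟨2 | 1 1 1⟩
  • {5,9}:  v_{5} + v_{9} = v_{7} + v_{8} + v_{10} — sig = ⟨2 | 1 1 1⟩
  • {7,11}:  v_{7} + v_{11} = v_{1} + v_{2} + v_{6} + v_{10} — sig = ⟨2 | 1 1 1 1⟩
  • {9,11}:  v_{9} + v_{11} = v_{1} + v_{2} + v_{4} + v_{6} + 2·v_{10} — sig = ⟨2 | 1 1 1 1 2⟩
  • {3,9}:  v_{3} + v_{9} = v_{1} + v_{2} + 2·v_{7} + v_{10} — sig = ⟨2 | 1 1 1 2⟩
  • {8,11}:  v_{8} + v_{11} = v_{1} + v_{2} + 2·v_{6} + 2·v_{10} — sig = ⟨2 | 1 1 2 2⟩
  • {5,8}:  v_{5} + v_{8} = 2·v_{6} + 2·v_{10} + v_{12} — sig = ⟨2 | 1 2 2⟩
  • {9,12}:  v_{9} + v_{12} = 3·v_{7} + v_{10} — sig = ⟨2 | 1 3⟩
  • {4,12}:  v_{4} + v_{12} = 2·v_{7} — sig = ⟨2 | 2⟩
  • {4,11}:  v_{4} + v_{11} = 2·v_{1} + 2·v_{2} + 2·v_{6} + 2·v_{10} — sig = ⟨2 | 2 2 2 2⟩
  • {1,2,5}:  v_{1} + v_{2} + v_{5} = 0 — sig = ⟨3 | 0⟩
  • {3,6,10}:  v_{3} + v_{6} + v_{10} = 0 — sig = ⟨3 | 0⟩
  • {1,2,8}:  v_{1} + v_{2} + v_{8} = v_{4} — sig = ⟨3 | 1⟩
  • {4,7,10}:  v_{4} + v_{7} + v_{10} = v_{9} — sig = ⟨3 | 1⟩
  • {6,7,10}:  v_{6} + v_{7} + v_{10} = v_{8} — sig = ⟨3 | 1⟩
  • {1,2,6,10,12}:  v_{1} + v_{2} + v_{6} + v_{10} + v_{12} = v_{7} — sig = ⟨5 | 1⟩

Sorted signature multiset PRS(X):
    |P|=2: 16 collections, coeffs (), (1), (1), (1,1), (1,1,1), (1,1,1), (1,1,1), (1,1,1), (1,1,1,1), (1,1,1,1,2), (1,1,1,2), (1,1,2,2), (1,2,2), (1,3), (2), (2,2,2,2)
    |P|=3: 5 collections, coeffs (), (), (1), (1), (1)
    |P|=5: 1 collection, coeffs (1)


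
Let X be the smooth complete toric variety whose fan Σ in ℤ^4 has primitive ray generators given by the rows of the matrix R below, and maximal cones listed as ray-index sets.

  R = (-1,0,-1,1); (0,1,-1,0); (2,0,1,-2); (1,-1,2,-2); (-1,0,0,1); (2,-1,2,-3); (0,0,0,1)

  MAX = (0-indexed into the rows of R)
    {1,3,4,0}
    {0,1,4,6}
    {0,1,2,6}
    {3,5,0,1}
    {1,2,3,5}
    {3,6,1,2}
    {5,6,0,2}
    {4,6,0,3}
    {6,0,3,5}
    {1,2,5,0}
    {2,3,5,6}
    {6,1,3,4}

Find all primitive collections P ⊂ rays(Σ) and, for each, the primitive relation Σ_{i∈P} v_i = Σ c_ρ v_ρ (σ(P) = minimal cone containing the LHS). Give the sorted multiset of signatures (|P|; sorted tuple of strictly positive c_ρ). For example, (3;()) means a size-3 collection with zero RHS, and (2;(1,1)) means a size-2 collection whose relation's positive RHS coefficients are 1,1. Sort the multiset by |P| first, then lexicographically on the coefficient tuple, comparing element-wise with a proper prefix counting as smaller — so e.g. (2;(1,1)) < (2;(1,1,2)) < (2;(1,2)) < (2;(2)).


Primitive collections (5):

  P={4,5}:  v_{4} + v_{5} = v_{3}  ⟹  sig = (2;(1))
  P={2,4}:  v_{2} + v_{4} = v_{1} + v_{3} + v_{6}  ⟹  sig = (2;(1,1,1))
  P={0,2,3}:  v_{0} + v_{2} + v_{3} = v_{5}  ⟹  sig = (3;(1))
  P={1,5,6}:  v_{1} + v_{5} + v_{6} = v_{2}  ⟹  sig = (3;(1))
  P={0,1,3,6}:  v_{0} + v_{1} + v_{3} + v_{6} = 0  ⟹  sig = (4;())

Sorted signature multiset PRS(X):
    |P|=2: 2 collections, coeffs (1), (1,1,1)
    |P|=3: 2 collections, coeffs (1), (1)
    |P|=4: 1 collection, coeffs ()


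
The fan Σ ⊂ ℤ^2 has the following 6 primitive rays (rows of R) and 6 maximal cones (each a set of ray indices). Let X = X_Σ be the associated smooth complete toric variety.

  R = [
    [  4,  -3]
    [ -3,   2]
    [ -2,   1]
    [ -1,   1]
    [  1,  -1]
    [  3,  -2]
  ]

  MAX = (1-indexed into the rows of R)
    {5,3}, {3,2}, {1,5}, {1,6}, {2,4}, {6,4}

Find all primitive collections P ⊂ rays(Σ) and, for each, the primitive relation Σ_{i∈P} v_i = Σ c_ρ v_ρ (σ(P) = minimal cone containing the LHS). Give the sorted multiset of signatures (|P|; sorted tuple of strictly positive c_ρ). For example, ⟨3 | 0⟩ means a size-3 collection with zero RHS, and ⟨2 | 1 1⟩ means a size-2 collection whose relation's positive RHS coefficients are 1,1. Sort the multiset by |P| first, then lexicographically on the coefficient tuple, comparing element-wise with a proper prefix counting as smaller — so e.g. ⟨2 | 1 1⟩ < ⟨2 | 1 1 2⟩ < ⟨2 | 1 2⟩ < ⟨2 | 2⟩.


9 collections generate NE(X_Σ); each relation:

  P = {2,6}:  v_{2} + v_{6} = 0  ⇒ sig = ⟨2 | 0⟩
  P = {4,5}:  v_{4} + v_{5} = 0  ⇒ sig = ⟨2 | 0⟩
  P = {1,2}:  v_{1} + v_{2} = v_{5}  ⇒ sig = ⟨2 | 1⟩
  P = {1,4}:  v_{1} + v_{4} = v_{6}  ⇒ sig = ⟨2 | 1⟩
  P = {2,5}:  v_{2} + v_{5} = v_{3}  ⇒ sig = ⟨2 | 1⟩
  P = {3,4}:  v_{3} + v_{4} = v_{2}  ⇒ sig = ⟨2 | 1⟩
  P = {3,6}:  v_{3} + v_{6} = v_{5}  ⇒ sig = ⟨2 | 1⟩
  P = {5,6}:  v_{5} + v_{6} = v_{1}  ⇒ sig = ⟨2 | 1⟩
  P = {1,3}:  v_{1} + v_{3} = 2·v_{5}  ⇒ sig = ⟨2 | 2⟩

Sorted signature multiset PRS(X):
    ⟨2 | 0⟩
    ⟨2 | 0⟩
    ⟨2 | 1⟩
    ⟨2 | 1⟩
    ⟨2 | 1⟩
    ⟨2 | 1⟩
    ⟨2 | 1⟩
    ⟨2 | 1⟩
    ⟨2 | 2⟩


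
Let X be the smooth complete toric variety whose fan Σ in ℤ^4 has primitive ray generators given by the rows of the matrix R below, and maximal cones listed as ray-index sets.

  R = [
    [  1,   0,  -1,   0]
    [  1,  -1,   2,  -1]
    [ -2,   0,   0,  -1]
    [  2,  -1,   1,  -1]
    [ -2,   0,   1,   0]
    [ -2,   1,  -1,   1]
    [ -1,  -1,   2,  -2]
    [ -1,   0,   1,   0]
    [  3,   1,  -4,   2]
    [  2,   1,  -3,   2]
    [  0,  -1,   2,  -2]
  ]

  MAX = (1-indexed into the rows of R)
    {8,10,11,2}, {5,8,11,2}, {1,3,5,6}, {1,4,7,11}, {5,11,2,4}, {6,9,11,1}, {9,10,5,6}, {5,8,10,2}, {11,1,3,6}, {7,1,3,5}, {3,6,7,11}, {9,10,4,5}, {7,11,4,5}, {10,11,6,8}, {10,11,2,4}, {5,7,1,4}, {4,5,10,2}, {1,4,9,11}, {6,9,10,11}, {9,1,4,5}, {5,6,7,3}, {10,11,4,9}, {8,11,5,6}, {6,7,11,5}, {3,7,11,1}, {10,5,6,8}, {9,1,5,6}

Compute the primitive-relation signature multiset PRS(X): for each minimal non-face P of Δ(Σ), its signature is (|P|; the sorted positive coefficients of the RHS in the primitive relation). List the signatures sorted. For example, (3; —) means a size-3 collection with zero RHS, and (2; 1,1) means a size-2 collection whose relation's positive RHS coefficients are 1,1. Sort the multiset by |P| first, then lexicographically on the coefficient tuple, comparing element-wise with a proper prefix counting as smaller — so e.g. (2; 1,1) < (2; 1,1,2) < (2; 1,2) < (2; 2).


Δ(Σ) — 11 vertices, 22 min non-faces:

  P = {1,8}:  v_{1} + v_{8} = 0 — sig = (2; —)
  P = {4,6}:  v_{4} + v_{6} = 0 — sig = (2; —)
  P = {1,2}:  v_{1} + v_{2} = v_{4} — sig = (2; 1)
  P = {1,10}:  v_{1} + v_{10} = v_{9} — sig = (2; 1)
  P = {2,3}:  v_{2} + v_{3} = v_{7} — sig = (2; 1)
  P = {2,6}:  v_{2} + v_{6} = v_{8} — sig = (2; 1)
  P = {4,8}:  v_{4} + v_{8} = v_{2} — sig = (2; 1)
  P = {7,10}:  v_{7} + v_{10} = v_{1} — sig = (2; 1)
  P = {8,9}:  v_{8} + v_{9} = v_{10} — sig = (2; 1)
  P = {2,9}:  v_{2} + v_{9} = v_{4} + v_{10} — sig = (2; 1,1)
  P = {3,4}:  v_{3} + v_{4} = v_{1} + v_{7} — sig = (2; 1,1)
  P = {3,8}:  v_{3} + v_{8} = v_{6} + v_{7} — sig = (2; 1,1)
  P = {7,8}:  v_{7} + v_{8} = v_{5} + v_{11} — sig = (2; 1,1)
  P = {2,7}:  v_{2} + v_{7} = v_{4} + v_{5} + v_{11} — sig = (2; 1,1,1)
  P = {3,10}:  v_{3} + v_{10} = 2·v_{1} + v_{6} — sig = (2; 1,2)
  P = {3,9}:  v_{3} + v_{9} = 3·v_{1} + v_{6} — sig = (2; 1,3)
  P = {7,9}:  v_{7} + v_{9} = 2·v_{1} — sig = (2; 2)
  P = {5,10,11}:  v_{5} + v_{10} + v_{11} = 0 — sig = (3; —)
  P = {1,5,11}:  v_{1} + v_{5} + v_{11} = v_{7} — sig = (3; 1)
  P = {1,6,7}:  v_{1} + v_{6} + v_{7} = v_{3} — sig = (3; 1)
  P = {5,9,11}:  v_{5} + v_{9} + v_{11} = v_{1} — sig = (3; 1)
  P = {3,5,11}:  v_{3} + v_{5} + v_{11} = v_{6} + 2·v_{7} — sig = (3; 1,2)

Sorted signature multiset PRS(X):
    |P|=2: 17 collections, coeffs (), (), (1), (1), (1), (1), (1), (1), (1), (1,1), (1,1), (1,1), (1,1), (1,1,1), (1,2), (1,3), (2)
    |P|=3: 5 collections, coeffs (), (1), (1), (1), (1,2)


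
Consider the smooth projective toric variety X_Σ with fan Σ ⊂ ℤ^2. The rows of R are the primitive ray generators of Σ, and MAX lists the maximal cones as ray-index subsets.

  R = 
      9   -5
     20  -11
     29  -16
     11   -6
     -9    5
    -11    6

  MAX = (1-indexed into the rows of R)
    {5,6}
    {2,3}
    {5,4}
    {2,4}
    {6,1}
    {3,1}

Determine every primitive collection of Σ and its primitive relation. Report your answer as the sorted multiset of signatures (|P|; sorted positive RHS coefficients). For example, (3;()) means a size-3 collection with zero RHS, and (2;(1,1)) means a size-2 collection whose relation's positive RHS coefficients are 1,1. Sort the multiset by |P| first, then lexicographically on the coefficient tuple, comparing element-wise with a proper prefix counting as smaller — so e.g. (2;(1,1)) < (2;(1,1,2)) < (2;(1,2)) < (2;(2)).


9 minimal non-faces of Δ(Σ) (on 6 rays):

  • {1,5}:  v_{1} + v_{5} = 0 ; sig = (2;())
  • {4,6}:  v_{4} + v_{6} = 0 ; sig = (2;())
  • {1,2}:  v_{1} + v_{2} = v_{3} ; sig = (2;(1))
  • {1,4}:  v_{1} + v_{4} = v_{2} ; sig = (2;(1))
  • {2,5}:  v_{2} + v_{5} = v_{4} ; sig = (2;(1))
  • {2,6}:  v_{2} + v_{6} = v_{1} ; sig = (2;(1))
  • {3,5}:  v_{3} + v_{5} = v_{2} ; sig = (2;(1))
  • {3,4}:  v_{3} + v_{4} = 2·v_{2} ; sig = (2;(2))
  • {3,6}:  v_{3} + v_{6} = 2·v_{1} ; sig = (2;(2))

Sorted signature multiset PRS(X):
    |P|=2: 9 collections, coeffs (), (), (1), (1), (1), (1), (1), (2), (2)


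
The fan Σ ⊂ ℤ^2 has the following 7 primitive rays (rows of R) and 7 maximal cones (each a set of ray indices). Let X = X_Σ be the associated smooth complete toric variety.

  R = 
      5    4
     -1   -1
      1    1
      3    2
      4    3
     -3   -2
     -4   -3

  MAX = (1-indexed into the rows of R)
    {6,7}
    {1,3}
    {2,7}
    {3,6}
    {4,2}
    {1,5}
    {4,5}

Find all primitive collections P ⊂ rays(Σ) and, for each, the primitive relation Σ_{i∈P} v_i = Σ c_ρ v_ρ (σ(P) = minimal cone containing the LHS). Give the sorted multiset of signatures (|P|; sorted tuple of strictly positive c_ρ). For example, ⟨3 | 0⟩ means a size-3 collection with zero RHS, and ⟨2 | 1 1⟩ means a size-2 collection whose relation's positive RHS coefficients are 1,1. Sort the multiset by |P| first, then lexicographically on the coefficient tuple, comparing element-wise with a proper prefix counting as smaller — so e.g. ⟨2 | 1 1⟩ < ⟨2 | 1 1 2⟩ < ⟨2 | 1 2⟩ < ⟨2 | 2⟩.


Primitive collections (14):

  P = {2,3}:  v_{2} + v_{3} = 0  →  sig = ⟨2 | 0⟩
  P = {4,6}:  v_{4} + v_{6} = 0  →  sig = ⟨2 | 0⟩
  P = {5,7}:  v_{5} + v_{7} = 0  →  sig = ⟨2 | 0⟩
  P = {1,2}:  v_{1} + v_{2} = v_{5}  →  sig = ⟨2 | 1⟩
  P = {1,7}:  v_{1} + v_{7} = v_{3}  →  sig = ⟨2 | 1⟩
  P = {2,5}:  v_{2} + v_{5} = v_{4}  →  sig = ⟨2 | 1⟩
  P = {2,6}:  v_{2} + v_{6} = v_{7}  →  sig = ⟨2 | 1⟩
  P = {3,4}:  v_{3} + v_{4} = v_{5}  →  sig = ⟨2 | 1⟩
  P = {3,5}:  v_{3} + v_{5} = v_{1}  →  sig = ⟨2 | 1⟩
  P = {3,7}:  v_{3} + v_{7} = v_{6}  →  sig = ⟨2 | 1⟩
  P = {4,7}:  v_{4} + v_{7} = v_{2}  →  sig = ⟨2 | 1⟩
  P = {5,6}:  v_{5} + v_{6} = v_{3}  →  sig = ⟨2 | 1⟩
  P = {1,4}:  v_{1} + v_{4} = 2·v_{5}  →  sig = ⟨2 | 2⟩
  P = {1,6}:  v_{1} + v_{6} = 2·v_{3}  →  sig = ⟨2 | 2⟩

Signatures (|P|; sorted positive RHS coefficients), sorted:
{ ⟨2 | 0⟩ ×3,  ⟨2 | 1⟩ ×9,  ⟨2 | 2⟩ ×2 }


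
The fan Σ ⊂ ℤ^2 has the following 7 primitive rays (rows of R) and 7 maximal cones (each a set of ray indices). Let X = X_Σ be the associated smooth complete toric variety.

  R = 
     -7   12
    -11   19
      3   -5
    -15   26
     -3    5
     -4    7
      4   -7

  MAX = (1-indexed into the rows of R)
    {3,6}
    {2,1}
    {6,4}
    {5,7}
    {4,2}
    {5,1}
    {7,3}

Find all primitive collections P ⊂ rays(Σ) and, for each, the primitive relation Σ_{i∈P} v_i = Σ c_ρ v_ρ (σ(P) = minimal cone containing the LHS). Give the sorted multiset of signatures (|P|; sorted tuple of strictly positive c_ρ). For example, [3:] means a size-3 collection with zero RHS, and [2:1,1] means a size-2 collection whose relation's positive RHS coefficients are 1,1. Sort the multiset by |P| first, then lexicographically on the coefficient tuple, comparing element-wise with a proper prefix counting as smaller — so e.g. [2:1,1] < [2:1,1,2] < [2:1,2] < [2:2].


14 minimal non-faces of Δ(Σ) (on 7 rays):

  P = {3,5}:  v_{3} + v_{5} = 0 — sig = [2:]
  P = {6,7}:  v_{6} + v_{7} = 0 — sig = [2:]
  P = {1,3}:  v_{1} + v_{3} = v_{6} — sig = [2:1]
  P = {1,6}:  v_{1} + v_{6} = v_{2} — sig = [2:1]
  P = {1,7}:  v_{1} + v_{7} = v_{5} — sig = [2:1]
  P = {2,6}:  v_{2} + v_{6} = v_{4} — sig = [2:1]
  P = {2,7}:  v_{2} + v_{7} = v_{1} — sig = [2:1]
  P = {4,7}:  v_{4} + v_{7} = v_{2} — sig = [2:1]
  P = {5,6}:  v_{5} + v_{6} = v_{1} — sig = [2:1]
  P = {4,5}:  v_{4} + v_{5} = v_{1} + v_{2} — sig = [2:1,1]
  P = {1,4}:  v_{1} + v_{4} = 2·v_{2} — sig = [2:2]
  P = {2,3}:  v_{2} + v_{3} = 2·v_{6} — sig = [2:2]
  P = {2,5}:  v_{2} + v_{5} = 2·v_{1} — sig = [2:2]
  P = {3,4}:  v_{3} + v_{4} = 3·v_{6} — sig = [2:3]

Sorted signature multiset PRS(X):
    [2:]
    [2:]
    [2:1]
    [2:1]
    [2:1]
    [2:1]
    [2:1]
    [2:1]
    [2:1]
    [2:1,1]
    [2:2]
    [2:2]
    [2:2]
    [2:3]


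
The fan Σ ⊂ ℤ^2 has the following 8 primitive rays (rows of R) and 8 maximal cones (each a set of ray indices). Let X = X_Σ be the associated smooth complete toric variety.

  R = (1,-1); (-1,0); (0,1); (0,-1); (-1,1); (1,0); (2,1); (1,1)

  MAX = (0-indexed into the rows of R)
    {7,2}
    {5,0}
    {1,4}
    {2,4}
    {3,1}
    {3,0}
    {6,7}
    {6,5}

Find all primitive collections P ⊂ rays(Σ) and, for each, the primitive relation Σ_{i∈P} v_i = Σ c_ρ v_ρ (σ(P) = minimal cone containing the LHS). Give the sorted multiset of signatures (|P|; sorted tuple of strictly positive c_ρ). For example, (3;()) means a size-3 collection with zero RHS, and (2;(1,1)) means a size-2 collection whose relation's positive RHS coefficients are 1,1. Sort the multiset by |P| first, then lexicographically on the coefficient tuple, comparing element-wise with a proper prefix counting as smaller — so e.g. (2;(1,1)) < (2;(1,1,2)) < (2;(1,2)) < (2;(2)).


Δ(Σ) — 8 vertices, 20 min non-faces:

  • {0,4}:  v_{0} + v_{4} = 0  ⟹  sig = (2;())
  • {1,5}:  v_{1} + v_{5} = 0  ⟹  sig = (2;())
  • {2,3}:  v_{2} + v_{3} = 0  ⟹  sig = (2;())
  • {0,1}:  v_{0} + v_{1} = v_{3}  ⟹  sig = (2;(1))
  • {0,2}:  v_{0} + v_{2} = v_{5}  ⟹  sig = (2;(1))
  • {1,2}:  v_{1} + v_{2} = v_{4}  ⟹  sig = (2;(1))
  • {1,6}:  v_{1} + v_{6} = v_{7}  ⟹  sig = (2;(1))
  • {1,7}:  v_{1} + v_{7} = v_{2}  ⟹  sig = (2;(1))
  • {2,5}:  v_{2} + v_{5} = v_{7}  ⟹  sig = (2;(1))
  • {3,4}:  v_{3} + v_{4} = v_{1}  ⟹  sig = (2;(1))
  • {3,5}:  v_{3} + v_{5} = v_{0}  ⟹  sig = (2;(1))
  • {3,7}:  v_{3} + v_{7} = v_{5}  ⟹  sig = (2;(1))
  • {4,5}:  v_{4} + v_{5} = v_{2}  ⟹  sig = (2;(1))
  • {5,7}:  v_{5} + v_{7} = v_{6}  ⟹  sig = (2;(1))
  • {4,6}:  v_{4} + v_{6} = v_{2} + v_{7}  ⟹  sig = (2;(1,1))
  • {0,7}:  v_{0} + v_{7} = 2·v_{5}  ⟹  sig = (2;(2))
  • {2,6}:  v_{2} + v_{6} = 2·v_{7}  ⟹  sig = (2;(2))
  • {3,6}:  v_{3} + v_{6} = 2·v_{5}  ⟹  sig = (2;(2))
  • {4,7}:  v_{4} + v_{7} = 2·v_{2}  ⟹  sig = (2;(2))
  • {0,6}:  v_{0} + v_{6} = 3·v_{5}  ⟹  sig = (2;(3))

Signatures (|P|; sorted positive RHS coefficients), sorted:
[(2;()), (2;()), (2;()), (2;(1)), (2;(1)), (2;(1)), (2;(1)), (2;(1)), (2;(1)), (2;(1)), (2;(1)), (2;(1)), (2;(1)), (2;(1)), (2;(1,1)), (2;(2)), (2;(2)), (2;(2)), (2;(2)), (2;(3))]


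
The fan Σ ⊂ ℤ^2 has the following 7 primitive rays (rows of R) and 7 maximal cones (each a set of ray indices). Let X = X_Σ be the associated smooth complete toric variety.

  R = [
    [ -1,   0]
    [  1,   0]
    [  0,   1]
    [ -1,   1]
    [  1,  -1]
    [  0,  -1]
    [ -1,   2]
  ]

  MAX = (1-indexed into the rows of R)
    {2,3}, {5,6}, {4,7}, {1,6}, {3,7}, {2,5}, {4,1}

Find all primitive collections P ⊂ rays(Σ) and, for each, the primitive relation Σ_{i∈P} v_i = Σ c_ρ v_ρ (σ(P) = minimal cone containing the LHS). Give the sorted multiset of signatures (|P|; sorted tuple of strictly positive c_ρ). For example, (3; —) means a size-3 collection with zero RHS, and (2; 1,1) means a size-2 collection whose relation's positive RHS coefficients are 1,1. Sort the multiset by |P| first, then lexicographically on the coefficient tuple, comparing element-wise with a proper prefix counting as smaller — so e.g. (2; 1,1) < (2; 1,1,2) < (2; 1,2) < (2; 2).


Minimal non-faces — 14 found among 7 rays, 7 max cones:

  P={1,2}:  v_{1} + v_{2} = 0  →  sig = (2; —)
  P={3,6}:  v_{3} + v_{6} = 0  →  sig = (2; —)
  P={4,5}:  v_{4} + v_{5} = 0  →  sig = (2; —)
  P={1,3}:  v_{1} + v_{3} = v_{4}  →  sig = (2; 1)
  P={1,5}:  v_{1} + v_{5} = v_{6}  →  sig = (2; 1)
  P={2,4}:  v_{2} + v_{4} = v_{3}  →  sig = (2; 1)
  P={2,6}:  v_{2} + v_{6} = v_{5}  →  sig = (2; 1)
  P={3,4}:  v_{3} + v_{4} = v_{7}  →  sig = (2; 1)
  P={3,5}:  v_{3} + v_{5} = v_{2}  →  sig = (2; 1)
  P={4,6}:  v_{4} + v_{6} = v_{1}  →  sig = (2; 1)
  P={5,7}:  v_{5} + v_{7} = v_{3}  →  sig = (2; 1)
  P={6,7}:  v_{6} + v_{7} = v_{4}  →  sig = (2; 1)
  P={1,7}:  v_{1} + v_{7} = 2·v_{4}  →  sig = (2; 2)
  P={2,7}:  v_{2} + v_{7} = 2·v_{3}  →  sig = (2; 2)

Hence PRS(X_Σ) =
    |P|=2: 14 collections, coeffs (), (), (), (1), (1), (1), (1), (1), (1), (1), (1), (1), (2), (2)


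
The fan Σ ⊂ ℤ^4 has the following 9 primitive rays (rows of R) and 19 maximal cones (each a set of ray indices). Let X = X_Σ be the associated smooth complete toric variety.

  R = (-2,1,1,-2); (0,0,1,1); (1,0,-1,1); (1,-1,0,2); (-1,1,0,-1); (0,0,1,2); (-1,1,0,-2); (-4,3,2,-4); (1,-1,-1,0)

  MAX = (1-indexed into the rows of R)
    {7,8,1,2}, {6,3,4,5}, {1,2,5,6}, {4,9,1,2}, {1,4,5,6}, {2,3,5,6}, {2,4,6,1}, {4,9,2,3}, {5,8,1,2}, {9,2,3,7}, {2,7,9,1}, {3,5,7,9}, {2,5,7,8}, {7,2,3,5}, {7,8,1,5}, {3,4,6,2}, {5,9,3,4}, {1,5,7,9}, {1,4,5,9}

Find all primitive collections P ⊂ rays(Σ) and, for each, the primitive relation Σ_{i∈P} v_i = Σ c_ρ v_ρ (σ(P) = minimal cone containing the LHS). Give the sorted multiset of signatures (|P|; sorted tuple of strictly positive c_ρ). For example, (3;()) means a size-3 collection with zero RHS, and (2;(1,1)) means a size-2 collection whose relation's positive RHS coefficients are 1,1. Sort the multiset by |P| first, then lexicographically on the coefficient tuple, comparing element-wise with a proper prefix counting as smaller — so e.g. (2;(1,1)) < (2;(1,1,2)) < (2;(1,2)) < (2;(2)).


11 collections generate NE(X_Σ); each relation:

  {4,7}:  v_{4} + v_{7} = 0  ⇒ sig = (2;())
  {1,3}:  v_{1} + v_{3} = v_{5}  ⇒ sig = (2;(1))
  {6,9}:  v_{6} + v_{9} = v_{4}  ⇒ sig = (2;(1))
  {6,7}:  v_{6} + v_{7} = v_{2} + v_{5}  ⇒ sig = (2;(1,1))
  {8,9}:  v_{8} + v_{9} = v_{1} + v_{7}  ⇒ sig = (2;(1,1))
  {4,8}:  v_{4} + v_{8} = v_{1} + v_{2} + v_{5}  ⇒ sig = (2;(1,1,1))
  {3,8}:  v_{3} + v_{8} = v_{2} + 2·v_{5} + v_{7}  ⇒ sig = (2;(1,1,2))
  {6,8}:  v_{6} + v_{8} = v_{1} + 2·v_{2} + 2·v_{5}  ⇒ sig = (2;(1,2,2))
  {2,5,9}:  v_{2} + v_{5} + v_{9} = 0  ⇒ sig = (3;())
  {2,4,5}:  v_{2} + v_{4} + v_{5} = v_{6}  ⇒ sig = (3;(1))
  {1,2,5,7}:  v_{1} + v_{2} + v_{5} + v_{7} = v_{8}  ⇒ sig = (4;(1))

Sorted signature multiset PRS(X):
{ (2;()),  (2;(1)) ×2,  (2;(1,1)) ×2,  (2;(1,1,1)),  (2;(1,1,2)),  (2;(1,2,2)),  (3;()),  (3;(1)),  (4;(1)) }


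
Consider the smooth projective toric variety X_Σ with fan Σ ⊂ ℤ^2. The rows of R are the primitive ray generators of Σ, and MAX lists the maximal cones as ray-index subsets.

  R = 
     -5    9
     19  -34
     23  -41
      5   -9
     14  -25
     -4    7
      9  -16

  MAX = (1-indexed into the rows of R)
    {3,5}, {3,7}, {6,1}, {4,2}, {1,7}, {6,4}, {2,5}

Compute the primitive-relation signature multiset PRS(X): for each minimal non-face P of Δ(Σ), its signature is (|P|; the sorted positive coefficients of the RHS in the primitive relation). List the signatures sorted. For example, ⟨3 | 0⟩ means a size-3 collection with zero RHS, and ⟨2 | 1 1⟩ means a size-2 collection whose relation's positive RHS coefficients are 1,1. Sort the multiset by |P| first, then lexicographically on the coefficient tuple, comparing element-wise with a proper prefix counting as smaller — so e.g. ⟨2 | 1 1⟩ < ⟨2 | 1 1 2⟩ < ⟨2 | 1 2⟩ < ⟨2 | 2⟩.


Σ has 14 primitive collections:

  P={1,4}:  v_{1} + v_{4} = 0 ; sig = ⟨2 | 0⟩
  P={1,2}:  v_{1} + v_{2} = v_{5} ; sig = ⟨2 | 1⟩
  P={1,5}:  v_{1} + v_{5} = v_{7} ; sig = ⟨2 | 1⟩
  P={3,6}:  v_{3} + v_{6} = v_{2} ; sig = ⟨2 | 1⟩
  P={4,5}:  v_{4} + v_{5} = v_{2} ; sig = ⟨2 | 1⟩
  P={4,7}:  v_{4} + v_{7} = v_{5} ; sig = ⟨2 | 1⟩
  P={5,7}:  v_{5} + v_{7} = v_{3} ; sig = ⟨2 | 1⟩
  P={6,7}:  v_{6} + v_{7} = v_{4} ; sig = ⟨2 | 1⟩
  P={1,3}:  v_{1} + v_{3} = 2·v_{7} ; sig = ⟨2 | 2⟩
  P={2,7}:  v_{2} + v_{7} = 2·v_{5} ; sig = ⟨2 | 2⟩
  P={3,4}:  v_{3} + v_{4} = 2·v_{5} ; sig = ⟨2 | 2⟩
  P={5,6}:  v_{5} + v_{6} = 2·v_{4} ; sig = ⟨2 | 2⟩
  P={2,3}:  v_{2} + v_{3} = 3·v_{5} ; sig = ⟨2 | 3⟩
  P={2,6}:  v_{2} + v_{6} = 3·v_{4} ; sig = ⟨2 | 3⟩

Signatures (|P|; sorted positive RHS coefficients), sorted:
    |P|=2: 14 collections, coeffs (), (1), (1), (1), (1), (1), (1), (1), (2), (2), (2), (2), (3), (3)


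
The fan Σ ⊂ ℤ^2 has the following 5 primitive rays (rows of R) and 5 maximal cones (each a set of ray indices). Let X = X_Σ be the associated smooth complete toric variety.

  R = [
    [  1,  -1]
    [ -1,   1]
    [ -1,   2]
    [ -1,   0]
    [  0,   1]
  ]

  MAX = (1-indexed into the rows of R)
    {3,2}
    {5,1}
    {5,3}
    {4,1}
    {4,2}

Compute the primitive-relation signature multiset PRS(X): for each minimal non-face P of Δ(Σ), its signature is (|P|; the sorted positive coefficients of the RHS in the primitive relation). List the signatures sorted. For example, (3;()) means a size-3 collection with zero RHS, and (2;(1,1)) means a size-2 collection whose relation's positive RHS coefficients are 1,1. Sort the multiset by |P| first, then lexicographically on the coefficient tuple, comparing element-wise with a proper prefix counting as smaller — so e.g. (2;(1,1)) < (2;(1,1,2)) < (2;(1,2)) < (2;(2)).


Minimal non-faces — 5 found among 5 rays, 5 max cones:

  P = {1,2}:  v_{1} + v_{2} = 0  ⟹  sig = (2;())
  P = {1,3}:  v_{1} + v_{3} = v_{5}  ⟹  sig = (2;(1))
  P = {2,5}:  v_{2} + v_{5} = v_{3}  ⟹  sig = (2;(1))
  P = {4,5}:  v_{4} + v_{5} = v_{2}  ⟹  sig = (2;(1))
  P = {3,4}:  v_{3} + v_{4} = 2·v_{2}  ⟹  sig = (2;(2))

Hence PRS(X_Σ) =
    |P|=2: 5 collections, coeffs (), (1), (1), (1), (2)
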